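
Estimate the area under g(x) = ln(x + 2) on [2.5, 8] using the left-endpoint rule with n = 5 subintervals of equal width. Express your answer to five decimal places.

Δx = (8 − 2.5)/5 = 1.1.
Left endpoints: 2.5, 3.6, 4.7, 5.8, 6.9.
g(2.5) ≈ 1.50408, g(3.6) ≈ 1.72277, g(4.7) ≈ 1.90211, g(5.8) ≈ 2.05412, g(6.9) ≈ 2.18605.
Sum = Δx · [g(2.5) + g(3.6) + g(4.7) + g(5.8) + g(6.9)].
Sum ≈ 10.30604.

10.30604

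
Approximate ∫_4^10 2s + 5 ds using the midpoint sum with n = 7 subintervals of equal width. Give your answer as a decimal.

Δs = (10 − 4)/7 = 6/7.
Midpoints: 31/7, 37/7, 43/7, 7, 55/7, 61/7, 67/7.
f(31/7) = 97/7, f(37/7) = 109/7, f(43/7) = 121/7, f(7) = 19, f(55/7) = 145/7, f(61/7) = 157/7, f(67/7) = 169/7.
Sum = Δs · [f(31/7) + f(37/7) + f(43/7) + ...].
Sum = 114.

114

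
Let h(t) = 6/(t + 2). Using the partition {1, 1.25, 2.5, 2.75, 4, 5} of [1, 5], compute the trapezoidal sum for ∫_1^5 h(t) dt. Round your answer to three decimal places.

Subinterval widths: 0.25, 1.25, 0.25, 1.25, 1.
h(1) = 2, h(1.25) = 24/13, h(2.5) = 4/3, h(2.75) = 24/19, h(4) = 1, h(5) = 6/7.
On each subinterval the trapezoid contributes (Δt_i/2)·[h(t_{i-1}) + h(t_i)].
Sum ≈ 5.136.

5.136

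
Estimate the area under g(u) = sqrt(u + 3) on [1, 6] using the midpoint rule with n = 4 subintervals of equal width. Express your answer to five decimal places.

12.67206

Δu = (6 − 1)/4 = 1.25.
Midpoints: 1.625, 2.875, 4.125, 5.375.
g(1.625) ≈ 2.15058, g(2.875) ≈ 2.42384, g(4.125) ≈ 2.66927, g(5.375) ≈ 2.89396.
Sum = Δu · [g(1.625) + g(2.875) + g(4.125) + g(5.375)].
Sum ≈ 12.67206.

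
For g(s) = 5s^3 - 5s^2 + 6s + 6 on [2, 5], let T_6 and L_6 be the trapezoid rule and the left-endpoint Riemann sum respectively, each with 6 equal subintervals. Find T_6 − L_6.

124.5

T_6 = 653.1875.
L_6 = 528.6875.
T_6 − L_6 = 124.5.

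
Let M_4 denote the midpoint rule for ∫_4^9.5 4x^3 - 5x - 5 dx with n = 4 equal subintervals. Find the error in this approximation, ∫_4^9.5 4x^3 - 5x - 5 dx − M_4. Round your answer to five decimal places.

Exact integral: ∫_4^9.5 f(x) dx = 7675.9375.
M_4 ≈ 7605.7480469.
Error ≈ 7675.9375 − 7605.7480469 ≈ 70.18945.

70.18945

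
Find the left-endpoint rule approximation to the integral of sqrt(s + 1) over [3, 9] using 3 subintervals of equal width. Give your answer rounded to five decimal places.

Δs = (9 − 3)/3 = 2.
Left endpoints: 3, 5, 7.
f(3) ≈ 2.00000, f(5) ≈ 2.44949, f(7) ≈ 2.82843.
Sum = Δs · [f(3) + f(5) + f(7)].
Sum ≈ 14.55583.

14.55583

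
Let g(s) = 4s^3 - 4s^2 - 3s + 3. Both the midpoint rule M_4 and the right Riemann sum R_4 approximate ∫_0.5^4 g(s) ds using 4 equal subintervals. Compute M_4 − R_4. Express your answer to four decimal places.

-95.0332

M_4 ≈ 152.509766.
R_4 = 247.54296875.
M_4 − R_4 ≈ -95.0332.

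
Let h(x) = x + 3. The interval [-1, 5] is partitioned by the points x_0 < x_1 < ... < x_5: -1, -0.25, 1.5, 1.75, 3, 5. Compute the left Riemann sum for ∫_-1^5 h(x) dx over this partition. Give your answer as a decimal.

Subinterval widths: 0.75, 1.75, 0.25, 1.25, 2.
Left endpoints: -1, -0.25, 1.5, 1.75, 3.
h(-1) = 2, h(-0.25) = 2.75, h(1.5) = 4.5, h(1.75) = 4.75, h(3) = 6.
Sum = Σ Δx_i · h(x_i).
Sum = 25.375.

25.375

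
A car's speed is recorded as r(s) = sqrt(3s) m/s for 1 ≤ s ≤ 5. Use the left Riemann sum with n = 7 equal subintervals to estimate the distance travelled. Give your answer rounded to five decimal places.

Δs = (5 − 1)/7 = 4/7.
Left endpoints: 1, 11/7, 15/7, 19/7, 23/7, 27/7, 31/7.
r(1) ≈ 1.73205, r(11/7) ≈ 2.17124, r(15/7) ≈ 2.53546, r(19/7) ≈ 2.85357, r(23/7) ≈ 3.13961, r(27/7) ≈ 3.40168, r(31/7) ≈ 3.64496.
Sum = Δs · [r(1) + r(11/7) + r(15/7) + ...].
Sum ≈ 11.13061.

11.13061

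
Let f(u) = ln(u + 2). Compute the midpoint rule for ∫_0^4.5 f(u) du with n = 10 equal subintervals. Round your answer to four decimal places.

Δu = (4.5 − 0)/10 = 0.45.
Midpoints: 0.225, 0.675, 1.125, 1.575, 2.025, 2.475, 2.925, 3.375, 3.825, 4.275.
f(0.225) ≈ 0.7998, f(0.675) ≈ 0.9839, f(1.125) ≈ 1.1394, f(1.575) ≈ 1.2740, f(2.025) ≈ 1.3925, f(2.475) ≈ 1.4985, f(2.925) ≈ 1.5943, f(3.375) ≈ 1.6818, f(3.825) ≈ 1.7622, f(4.275) ≈ 1.8366.
Sum = Δu · [f(0.225) + f(0.675) + f(1.125) + ...].
Sum ≈ 6.2833.

6.2833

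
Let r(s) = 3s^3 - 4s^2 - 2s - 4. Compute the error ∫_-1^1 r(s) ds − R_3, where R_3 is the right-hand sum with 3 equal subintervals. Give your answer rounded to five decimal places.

-0.07407

Exact integral: ∫_-1^1 r(s) ds ≈ -10.6666667.
R_3 ≈ -10.5925926.
Error ≈ -10.6666667 − (-10.5925926) ≈ -0.07407.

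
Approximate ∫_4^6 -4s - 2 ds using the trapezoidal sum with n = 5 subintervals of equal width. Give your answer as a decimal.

Δs = (6 − 4)/5 = 0.4.
f(4) = -18, f(4.4) = -19.6, f(4.8) = -21.2, f(5.2) = -22.8, f(5.6) = -24.4, f(6) = -26.
T_5 = (Δs/2)·[f(s_0) + 2f(s_1) + ... + 2f(s_{4}) + f(s_5)].
Sum = -44.

-44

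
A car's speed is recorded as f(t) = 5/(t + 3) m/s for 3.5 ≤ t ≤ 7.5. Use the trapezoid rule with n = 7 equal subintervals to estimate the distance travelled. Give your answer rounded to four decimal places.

2.3998

Δt = (7.5 − 3.5)/7 = 4/7.
f(3.5) = 10/13, f(57/14) = 70/99, f(65/14) = 70/107, f(73/14) = 14/23, f(81/14) = 70/123, f(89/14) = 70/131, f(97/14) = 70/139, f(7.5) = 10/21.
T_7 = (Δt/2)·[f(t_0) + 2f(t_1) + ... + 2f(t_{6}) + f(t_7)].
Sum ≈ 2.3998.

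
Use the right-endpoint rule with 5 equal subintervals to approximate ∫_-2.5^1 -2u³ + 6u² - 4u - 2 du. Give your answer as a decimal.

Δu = (1 − (-2.5))/5 = 0.7.
Right endpoints: -1.8, -1.1, -0.4, 0.3, 1.
f(-1.8) = 36.304, f(-1.1) = 12.322, f(-0.4) = 0.688, f(0.3) = -2.714, f(1) = -2.
Sum = Δu · [f(-1.8) + f(-1.1) + f(-0.4) + f(0.3) + f(1)].
Sum = 31.22.

31.22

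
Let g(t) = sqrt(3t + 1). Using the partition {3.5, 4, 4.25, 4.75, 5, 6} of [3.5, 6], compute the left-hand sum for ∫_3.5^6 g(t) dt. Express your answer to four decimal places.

9.4273

Subinterval widths: 0.5, 0.25, 0.5, 0.25, 1.
Left endpoints: 3.5, 4, 4.25, 4.75, 5.
g(3.5) ≈ 3.3912, g(4) ≈ 3.6056, g(4.25) ≈ 3.7081, g(4.75) ≈ 3.9051, g(5) ≈ 4.0000.
Sum = Σ Δt_i · g(t_i).
Sum ≈ 9.4273.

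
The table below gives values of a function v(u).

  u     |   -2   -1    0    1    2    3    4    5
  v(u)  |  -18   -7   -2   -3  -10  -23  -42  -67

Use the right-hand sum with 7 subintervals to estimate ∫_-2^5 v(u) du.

-154

Δu = 1.
Sum = 1·[(-7) + (-2) + (-3) + (-10) + (-23) + (-42) + (-67)] = -154.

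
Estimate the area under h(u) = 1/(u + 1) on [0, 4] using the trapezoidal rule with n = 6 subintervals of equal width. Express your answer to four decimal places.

Δu = (4 − 0)/6 = 2/3.
h(0) = 1, h(2/3) = 0.6, h(4/3) = 3/7, h(2) = 1/3, h(8/3) = 3/11, h(10/3) = 3/13, h(4) = 0.2.
T_6 = (Δu/2)·[h(u_0) + 2h(u_1) + ... + 2h(u_{5}) + h(u_6)].
Sum ≈ 1.6436.

1.6436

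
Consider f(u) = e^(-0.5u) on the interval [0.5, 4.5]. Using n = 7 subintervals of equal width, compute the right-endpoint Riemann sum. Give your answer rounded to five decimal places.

Δu = (4.5 − 0.5)/7 = 4/7.
Right endpoints: 15/14, 23/14, 31/14, 39/14, 47/14, 55/14, 4.5.
f(15/14) ≈ 0.58525, f(23/14) ≈ 0.43980, f(31/14) ≈ 0.33050, f(39/14) ≈ 0.24836, f(47/14) ≈ 0.18664, f(55/14) ≈ 0.14026, f(4.5) ≈ 0.10540.
Sum = Δu · [f(15/14) + f(23/14) + f(31/14) + ...].
Sum ≈ 1.16355.

1.16355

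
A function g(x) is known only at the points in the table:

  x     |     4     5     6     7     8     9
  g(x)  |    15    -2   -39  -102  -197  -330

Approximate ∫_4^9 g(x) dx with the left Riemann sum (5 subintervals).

Δx = 1.
Sum = 1·[15 + (-2) + (-39) + (-102) + (-197)] = -325.

-325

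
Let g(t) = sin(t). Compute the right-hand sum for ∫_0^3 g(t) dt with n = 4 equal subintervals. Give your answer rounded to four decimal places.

1.9487

Δt = (3 − 0)/4 = 0.75.
Right endpoints: 0.75, 1.5, 2.25, 3.
g(0.75) ≈ 0.6816, g(1.5) ≈ 0.9975, g(2.25) ≈ 0.7781, g(3) ≈ 0.1411.
Sum = Δt · [g(0.75) + g(1.5) + g(2.25) + g(3)].
Sum ≈ 1.9487.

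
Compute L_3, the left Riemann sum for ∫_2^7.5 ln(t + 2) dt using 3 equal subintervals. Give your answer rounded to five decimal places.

9.50907

Δt = (7.5 − 2)/3 = 11/6.
Left endpoints: 2, 23/6, 17/3.
f(2) ≈ 1.38629, f(23/6) ≈ 1.76359, f(17/3) ≈ 2.03688.
Sum = Δt · [f(2) + f(23/6) + f(17/3)].
Sum ≈ 9.50907.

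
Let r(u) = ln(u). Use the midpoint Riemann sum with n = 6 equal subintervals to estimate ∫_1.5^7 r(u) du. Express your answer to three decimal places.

7.531

Δu = (7 − 1.5)/6 = 11/12.
Midpoints: 47/24, 2.875, 91/24, 113/24, 5.625, 157/24.
r(47/24) ≈ 0.672, r(2.875) ≈ 1.056, r(91/24) ≈ 1.333, r(113/24) ≈ 1.549, r(5.625) ≈ 1.727, r(157/24) ≈ 1.878.
Sum = Δu · [r(47/24) + r(2.875) + r(91/24) + ...].
Sum ≈ 7.531.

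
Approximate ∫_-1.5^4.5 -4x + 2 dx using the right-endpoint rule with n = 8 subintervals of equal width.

-33

Δx = (4.5 − (-1.5))/8 = 0.75.
Right endpoints: -0.75, 0, 0.75, 1.5, 2.25, 3, 3.75, 4.5.
f(-0.75) = 5, f(0) = 2, f(0.75) = -1, f(1.5) = -4, f(2.25) = -7, f(3) = -10, f(3.75) = -13, f(4.5) = -16.
Sum = Δx · [f(-0.75) + f(0) + f(0.75) + ...].
Sum = -33.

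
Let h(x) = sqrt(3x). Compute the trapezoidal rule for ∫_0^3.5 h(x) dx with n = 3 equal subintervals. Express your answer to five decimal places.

Δx = (3.5 − 0)/3 = 7/6.
h(0) ≈ 0.00000, h(7/6) ≈ 1.87083, h(7/3) ≈ 2.64575, h(3.5) ≈ 3.24037.
T_3 = (Δx/2)·[h(x_0) + 2h(x_1) + 2h(x_2) + h(x_3)].
Sum ≈ 7.15956.

7.15956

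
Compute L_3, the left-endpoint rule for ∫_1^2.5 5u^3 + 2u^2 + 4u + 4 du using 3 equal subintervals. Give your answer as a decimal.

Δu = (2.5 − 1)/3 = 0.5.
Left endpoints: 1, 1.5, 2.
f(1) = 15, f(1.5) = 31.375, f(2) = 60.
Sum = Δu · [f(1) + f(1.5) + f(2)].
Sum = 53.1875.

53.1875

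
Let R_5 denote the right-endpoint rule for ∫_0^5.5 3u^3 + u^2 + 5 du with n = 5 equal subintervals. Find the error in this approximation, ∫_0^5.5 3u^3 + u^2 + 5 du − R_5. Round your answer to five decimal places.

Exact integral: ∫_0^5.5 f(u) du ≈ 769.2552083.
R_5 = 1088.9725.
Error ≈ 769.2552083 − 1088.9725 ≈ -319.71729.

-319.71729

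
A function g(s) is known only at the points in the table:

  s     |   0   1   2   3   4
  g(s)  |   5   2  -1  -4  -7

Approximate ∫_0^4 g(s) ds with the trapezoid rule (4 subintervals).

Δs = 1.
T_4 = (1/2)·[5 + 2·2 + 2·(-1) + 2·(-4) + (-7)] = -4.

-4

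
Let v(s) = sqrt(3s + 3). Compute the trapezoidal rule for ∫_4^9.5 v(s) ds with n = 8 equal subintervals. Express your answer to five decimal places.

Δs = (9.5 − 4)/8 = 0.6875.
v(4) ≈ 3.87298, v(4.6875) ≈ 4.13068, v(5.375) ≈ 4.37321, v(6.0625) ≈ 4.60299, v(6.75) ≈ 4.82183, v(7.4375) ≈ 5.03115, v(8.125) ≈ 5.23211, v(8.8125) ≈ 5.42563, v(9.5) ≈ 5.61249.
T_8 = (Δs/2)·[v(s_0) + 2v(s_1) + ... + 2v(s_{7}) + v(s_8)].
Sum ≈ 26.37273.

26.37273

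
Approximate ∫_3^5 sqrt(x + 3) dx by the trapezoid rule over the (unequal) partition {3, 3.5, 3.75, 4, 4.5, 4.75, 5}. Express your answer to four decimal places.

5.2866

Subinterval widths: 0.5, 0.25, 0.25, 0.5, 0.25, 0.25.
f(3) ≈ 2.4495, f(3.5) ≈ 2.5495, f(3.75) ≈ 2.5981, f(4) ≈ 2.6458, f(4.5) ≈ 2.7386, f(4.75) ≈ 2.7839, f(5) ≈ 2.8284.
On each subinterval the trapezoid contributes (Δx_i/2)·[f(x_{i-1}) + f(x_i)].
Sum ≈ 5.2866.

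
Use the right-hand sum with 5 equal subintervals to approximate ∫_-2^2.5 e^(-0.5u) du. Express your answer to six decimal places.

3.851051

Δu = (2.5 − (-2))/5 = 0.9.
Right endpoints: -1.1, -0.2, 0.7, 1.6, 2.5.
f(-1.1) ≈ 1.733253, f(-0.2) ≈ 1.105171, f(0.7) ≈ 0.704688, f(1.6) ≈ 0.449329, f(2.5) ≈ 0.286505.
Sum = Δu · [f(-1.1) + f(-0.2) + f(0.7) + f(1.6) + f(2.5)].
Sum ≈ 3.851051.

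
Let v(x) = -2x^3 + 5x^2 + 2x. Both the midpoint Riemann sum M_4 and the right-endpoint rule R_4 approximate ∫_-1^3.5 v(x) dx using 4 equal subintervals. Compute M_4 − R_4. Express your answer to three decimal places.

16.216

M_4 ≈ 11.03027.
R_4 ≈ -5.18555.
M_4 − R_4 ≈ 16.216.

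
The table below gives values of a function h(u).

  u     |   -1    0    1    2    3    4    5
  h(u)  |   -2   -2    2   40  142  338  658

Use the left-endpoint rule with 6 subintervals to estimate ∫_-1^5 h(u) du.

Δu = 1.
Sum = 1·[(-2) + (-2) + 2 + 40 + 142 + 338] = 518.

518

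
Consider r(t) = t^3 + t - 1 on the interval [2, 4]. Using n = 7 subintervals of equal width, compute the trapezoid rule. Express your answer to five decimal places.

64.24490

Δt = (4 − 2)/7 = 2/7.
r(2) = 9, r(16/7) = 4537/343, r(18/7) = 6371/343, r(20/7) = 8637/343, r(22/7) = 11383/343, r(24/7) = 14657/343, r(26/7) = 18507/343, r(4) = 67.
T_7 = (Δt/2)·[r(t_0) + 2r(t_1) + ... + 2r(t_{6}) + r(t_7)].
Sum ≈ 64.24490.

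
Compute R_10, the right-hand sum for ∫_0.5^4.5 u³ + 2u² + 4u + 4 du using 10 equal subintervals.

Δu = (4.5 − 0.5)/10 = 0.4.
Right endpoints: 0.9, 1.3, 1.7, 2.1, 2.5, 2.9, 3.3, 3.7, 4.1, 4.5.
f(0.9) = 9.949, f(1.3) = 14.777, f(1.7) = 21.493, f(2.1) = 30.481, f(2.5) = 42.125, f(2.9) = 56.809, f(3.3) = 74.917, f(3.7) = 96.833, f(4.1) = 122.941, f(4.5) = 153.625.
Sum = Δu · [f(0.9) + f(1.3) + f(1.7) + ...].
Sum = 249.58.

249.58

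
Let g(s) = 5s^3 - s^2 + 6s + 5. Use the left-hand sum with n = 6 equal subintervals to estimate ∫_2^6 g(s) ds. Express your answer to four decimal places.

Δs = (6 − 2)/6 = 2/3.
Left endpoints: 2, 8/3, 10/3, 4, 14/3, 16/3.
g(2) = 53, g(8/3) = 2935/27, g(10/3) = 5375/27, g(4) = 333, g(14/3) = 14023/27, g(16/3) = 20711/27.
Sum = Δs · [g(2) + g(8/3) + g(10/3) + ...].
Sum ≈ 1320.1481.

1320.1481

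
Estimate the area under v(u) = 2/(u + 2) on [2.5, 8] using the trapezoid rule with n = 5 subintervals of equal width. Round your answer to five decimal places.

Δu = (8 − 2.5)/5 = 1.1.
v(2.5) = 4/9, v(3.6) = 5/14, v(4.7) = 20/67, v(5.8) = 10/39, v(6.9) = 20/89, v(8) = 0.2.
T_5 = (Δu/2)·[v(u_0) + 2v(u_1) + ... + 2v(u_{4}) + v(u_5)].
Sum ≈ 1.60490.

1.60490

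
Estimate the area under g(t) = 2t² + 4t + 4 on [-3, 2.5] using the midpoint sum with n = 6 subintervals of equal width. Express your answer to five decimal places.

Δt = (2.5 − (-3))/6 = 11/12.
Midpoints: -61/24, -1.625, -17/24, 5/24, 1.125, 49/24.
g(-61/24) = 1945/288, g(-1.625) = 2.78125, g(-17/24) = 625/288, g(5/24) = 1417/288, g(1.125) = 11.03125, g(49/24) = 5905/288.
Sum = Δt · [g(-61/24) + g(-1.625) + g(-17/24) + ...].
Sum ≈ 44.14641.

44.14641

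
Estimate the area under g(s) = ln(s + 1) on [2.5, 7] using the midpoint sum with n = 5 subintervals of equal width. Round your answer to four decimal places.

7.7563

Δs = (7 − 2.5)/5 = 0.9.
Midpoints: 2.95, 3.85, 4.75, 5.65, 6.55.
g(2.95) ≈ 1.3737, g(3.85) ≈ 1.5790, g(4.75) ≈ 1.7492, g(5.65) ≈ 1.8946, g(6.55) ≈ 2.0215.
Sum = Δs · [g(2.95) + g(3.85) + g(4.75) + g(5.65) + g(6.55)].
Sum ≈ 7.7563.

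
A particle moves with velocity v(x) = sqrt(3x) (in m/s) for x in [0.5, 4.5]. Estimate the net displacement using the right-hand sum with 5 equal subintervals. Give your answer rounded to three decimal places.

11.552

Δx = (4.5 − 0.5)/5 = 0.8.
Right endpoints: 1.3, 2.1, 2.9, 3.7, 4.5.
v(1.3) ≈ 1.975, v(2.1) ≈ 2.510, v(2.9) ≈ 2.950, v(3.7) ≈ 3.332, v(4.5) ≈ 3.674.
Sum = Δx · [v(1.3) + v(2.1) + v(2.9) + v(3.7) + v(4.5)].
Sum ≈ 11.552.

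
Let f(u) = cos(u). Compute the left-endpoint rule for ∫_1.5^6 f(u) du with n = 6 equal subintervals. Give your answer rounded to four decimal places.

-1.5500

Δu = (6 − 1.5)/6 = 0.75.
Left endpoints: 1.5, 2.25, 3, 3.75, 4.5, 5.25.
f(1.5) ≈ 0.0707, f(2.25) ≈ -0.6282, f(3) ≈ -0.9900, f(3.75) ≈ -0.8206, f(4.5) ≈ -0.2108, f(5.25) ≈ 0.5121.
Sum = Δu · [f(1.5) + f(2.25) + f(3) + ...].
Sum ≈ -1.5500.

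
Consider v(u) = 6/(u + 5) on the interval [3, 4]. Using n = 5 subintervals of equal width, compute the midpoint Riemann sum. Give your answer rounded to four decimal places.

0.7067

Δu = (4 − 3)/5 = 0.2.
Midpoints: 3.1, 3.3, 3.5, 3.7, 3.9.
v(3.1) = 20/27, v(3.3) = 60/83, v(3.5) = 12/17, v(3.7) = 20/29, v(3.9) = 60/89.
Sum = Δu · [v(3.1) + v(3.3) + v(3.5) + v(3.7) + v(3.9)].
Sum ≈ 0.7067.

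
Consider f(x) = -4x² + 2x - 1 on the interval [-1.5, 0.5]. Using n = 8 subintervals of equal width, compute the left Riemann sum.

Δx = (0.5 − (-1.5))/8 = 0.25.
Left endpoints: -1.5, -1.25, -1, -0.75, -0.5, -0.25, 0, 0.25.
f(-1.5) = -13, f(-1.25) = -9.75, f(-1) = -7, f(-0.75) = -4.75, f(-0.5) = -3, f(-0.25) = -1.75, f(0) = -1, f(0.25) = -0.75.
Sum = Δx · [f(-1.5) + f(-1.25) + f(-1) + ...].
Sum = -10.25.

-10.25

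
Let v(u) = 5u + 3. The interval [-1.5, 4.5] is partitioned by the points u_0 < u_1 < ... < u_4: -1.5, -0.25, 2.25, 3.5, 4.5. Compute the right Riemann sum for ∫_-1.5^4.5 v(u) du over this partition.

Subinterval widths: 1.25, 2.5, 1.25, 1.
Right endpoints: -0.25, 2.25, 3.5, 4.5.
v(-0.25) = 1.75, v(2.25) = 14.25, v(3.5) = 20.5, v(4.5) = 25.5.
Sum = Σ Δu_i · v(u_i).
Sum = 88.9375.

88.9375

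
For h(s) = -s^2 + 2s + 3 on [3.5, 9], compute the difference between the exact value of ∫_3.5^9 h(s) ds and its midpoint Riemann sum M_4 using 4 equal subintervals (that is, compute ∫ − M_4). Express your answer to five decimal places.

Exact integral: ∫_3.5^9 h(s) ds ≈ -143.4583333.
M_4 ≈ -142.5917969.
Error ≈ -143.4583333 − (-142.5917969) ≈ -0.86654.

-0.86654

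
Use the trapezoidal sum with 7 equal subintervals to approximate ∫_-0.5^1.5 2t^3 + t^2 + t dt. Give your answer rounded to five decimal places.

4.77551

Δt = (1.5 − (-0.5))/7 = 2/7.
f(-0.5) = -0.5, f(-3/14) = -129/686, f(1/14) = 53/686, f(5/14) = 395/686, f(9/14) = 1089/686, f(13/14) = 2327/686, f(17/14) = 4301/686, f(1.5) = 10.5.
T_7 = (Δt/2)·[f(t_0) + 2f(t_1) + ... + 2f(t_{6}) + f(t_7)].
Sum ≈ 4.77551.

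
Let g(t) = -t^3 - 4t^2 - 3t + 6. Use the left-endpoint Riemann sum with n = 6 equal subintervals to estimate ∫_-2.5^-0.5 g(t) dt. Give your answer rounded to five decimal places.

Δt = (-0.5 − (-2.5))/6 = 1/3.
Left endpoints: -2.5, -13/6, -11/6, -1.5, -7/6, -5/6.
g(-2.5) = 4.125, g(-13/6) = 841/216, g(-11/6) = 911/216, g(-1.5) = 4.875, g(-7/6) = 1219/216, g(-5/6) = 1361/216.
Sum = Δt · [g(-2.5) + g(-13/6) + g(-11/6) + ...].
Sum ≈ 9.68519.

9.68519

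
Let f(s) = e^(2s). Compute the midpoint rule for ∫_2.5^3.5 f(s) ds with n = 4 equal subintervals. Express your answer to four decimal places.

Δs = (3.5 − 2.5)/4 = 0.25.
Midpoints: 2.625, 2.875, 3.125, 3.375.
f(2.625) ≈ 190.5663, f(2.875) ≈ 314.1907, f(3.125) ≈ 518.0128, f(3.375) ≈ 854.0588.
Sum = Δs · [f(2.625) + f(2.875) + f(3.125) + f(3.375)].
Sum ≈ 469.2071.

469.2071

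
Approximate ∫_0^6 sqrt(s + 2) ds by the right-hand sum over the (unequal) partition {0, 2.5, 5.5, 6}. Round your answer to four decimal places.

Subinterval widths: 2.5, 3, 0.5.
Right endpoints: 2.5, 5.5, 6.
f(2.5) ≈ 2.1213, f(5.5) ≈ 2.7386, f(6) ≈ 2.8284.
Sum = Σ Δs_i · f(s_i).
Sum ≈ 14.9334.

14.9334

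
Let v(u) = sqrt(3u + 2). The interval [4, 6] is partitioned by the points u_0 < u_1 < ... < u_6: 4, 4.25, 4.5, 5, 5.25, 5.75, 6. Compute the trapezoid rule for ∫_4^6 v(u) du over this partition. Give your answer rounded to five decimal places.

8.23462

Subinterval widths: 0.25, 0.25, 0.5, 0.25, 0.5, 0.25.
v(4) ≈ 3.74166, v(4.25) ≈ 3.84057, v(4.5) ≈ 3.93700, v(5) ≈ 4.12311, v(5.25) ≈ 4.21307, v(5.75) ≈ 4.38748, v(6) ≈ 4.47214.
On each subinterval the trapezoid contributes (Δu_i/2)·[v(u_{i-1}) + v(u_i)].
Sum ≈ 8.23462.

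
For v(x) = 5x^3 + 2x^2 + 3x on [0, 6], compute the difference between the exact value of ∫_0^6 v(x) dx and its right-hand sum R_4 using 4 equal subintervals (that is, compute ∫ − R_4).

Exact integral: ∫_0^6 v(x) dx = 1818.
R_4 = 2801.25.
Error = 1818 − 2801.25 = -983.25.

-983.25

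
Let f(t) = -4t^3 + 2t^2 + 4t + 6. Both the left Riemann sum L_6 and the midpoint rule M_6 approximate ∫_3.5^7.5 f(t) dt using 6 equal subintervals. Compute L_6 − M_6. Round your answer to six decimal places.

L_6 ≈ -2197.62962963.
M_6 ≈ -2639.85185185.
L_6 − M_6 ≈ 442.222222.

442.222222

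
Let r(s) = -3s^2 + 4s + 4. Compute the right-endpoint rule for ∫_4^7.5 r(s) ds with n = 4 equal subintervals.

-311.41796875

Δs = (7.5 − 4)/4 = 0.875.
Right endpoints: 4.875, 5.75, 6.625, 7.5.
r(4.875) = -47.796875, r(5.75) = -72.1875, r(6.625) = -101.171875, r(7.5) = -134.75.
Sum = Δs · [r(4.875) + r(5.75) + r(6.625) + r(7.5)].
Sum = -311.41796875.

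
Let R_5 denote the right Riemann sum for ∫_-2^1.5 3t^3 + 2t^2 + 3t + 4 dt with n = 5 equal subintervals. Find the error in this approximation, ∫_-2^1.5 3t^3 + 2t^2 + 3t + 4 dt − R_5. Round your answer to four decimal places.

Exact integral: ∫_-2^1.5 f(t) dt ≈ 10.755208.
R_5 = 25.0775.
Error ≈ 10.755208 − 25.0775 ≈ -14.3223.

-14.3223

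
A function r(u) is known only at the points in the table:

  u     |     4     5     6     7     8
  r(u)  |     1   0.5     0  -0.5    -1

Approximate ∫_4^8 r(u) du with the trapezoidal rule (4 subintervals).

Δu = 1.
T_4 = (1/2)·[1 + 2·0.5 + 2·0 + 2·(-0.5) + (-1)] = 0.

0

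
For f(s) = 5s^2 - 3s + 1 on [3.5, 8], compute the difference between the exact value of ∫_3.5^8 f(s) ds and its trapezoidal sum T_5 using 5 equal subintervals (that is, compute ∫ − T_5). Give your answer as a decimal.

Exact integral: ∫_3.5^8 f(s) ds = 708.75.
T_5 = 711.7875.
Error = 708.75 − 711.7875 = -3.0375.

-3.0375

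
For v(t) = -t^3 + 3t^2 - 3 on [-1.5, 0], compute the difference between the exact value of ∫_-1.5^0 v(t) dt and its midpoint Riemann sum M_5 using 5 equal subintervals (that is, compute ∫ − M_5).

0.0590625

Exact integral: ∫_-1.5^0 v(t) dt = 0.140625.
M_5 = 0.0815625.
Error = 0.140625 − 0.0815625 = 0.0590625.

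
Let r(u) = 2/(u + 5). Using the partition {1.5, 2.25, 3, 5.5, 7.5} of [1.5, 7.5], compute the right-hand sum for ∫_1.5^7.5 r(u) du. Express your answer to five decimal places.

Subinterval widths: 0.75, 0.75, 2.5, 2.
Right endpoints: 2.25, 3, 5.5, 7.5.
r(2.25) = 8/29, r(3) = 0.25, r(5.5) = 4/21, r(7.5) = 0.16.
Sum = Σ Δu_i · r(u_i).
Sum ≈ 1.19059.

1.19059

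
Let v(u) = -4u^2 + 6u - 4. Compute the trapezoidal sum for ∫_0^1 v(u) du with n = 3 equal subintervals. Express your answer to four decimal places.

-2.4074

Δu = (1 − 0)/3 = 1/3.
v(0) = -4, v(1/3) = -22/9, v(2/3) = -16/9, v(1) = -2.
T_3 = (Δu/2)·[v(u_0) + 2v(u_1) + 2v(u_2) + v(u_3)].
Sum ≈ -2.4074.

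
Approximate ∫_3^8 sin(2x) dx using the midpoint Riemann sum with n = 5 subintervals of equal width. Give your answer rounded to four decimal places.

1.1396

Δx = (8 − 3)/5 = 1.
Midpoints: 3.5, 4.5, 5.5, 6.5, 7.5.
f(3.5) ≈ 0.6570, f(4.5) ≈ 0.4121, f(5.5) ≈ -1.0000, f(6.5) ≈ 0.4202, f(7.5) ≈ 0.6503.
Sum = Δx · [f(3.5) + f(4.5) + f(5.5) + f(6.5) + f(7.5)].
Sum ≈ 1.1396.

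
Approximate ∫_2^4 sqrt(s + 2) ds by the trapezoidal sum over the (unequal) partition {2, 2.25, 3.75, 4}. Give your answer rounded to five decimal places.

Subinterval widths: 0.25, 1.5, 0.25.
f(2) ≈ 2.00000, f(2.25) ≈ 2.06155, f(3.75) ≈ 2.39792, f(4) ≈ 2.44949.
On each subinterval the trapezoid contributes (Δs_i/2)·[f(s_{i-1}) + f(s_i)].
Sum ≈ 4.45822.

4.45822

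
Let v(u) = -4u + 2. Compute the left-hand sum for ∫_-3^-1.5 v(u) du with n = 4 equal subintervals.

17.625

Δu = (-1.5 − (-3))/4 = 0.375.
Left endpoints: -3, -2.625, -2.25, -1.875.
v(-3) = 14, v(-2.625) = 12.5, v(-2.25) = 11, v(-1.875) = 9.5.
Sum = Δu · [v(-3) + v(-2.625) + v(-2.25) + v(-1.875)].
Sum = 17.625.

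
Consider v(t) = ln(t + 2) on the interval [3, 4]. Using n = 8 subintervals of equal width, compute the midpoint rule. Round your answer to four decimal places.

1.7034

Δt = (4 − 3)/8 = 0.125.
Midpoints: 3.0625, 3.1875, 3.3125, 3.4375, 3.5625, 3.6875, 3.8125, 3.9375.
v(3.0625) ≈ 1.6219, v(3.1875) ≈ 1.6463, v(3.3125) ≈ 1.6701, v(3.4375) ≈ 1.6933, v(3.5625) ≈ 1.7160, v(3.6875) ≈ 1.7383, v(3.8125) ≈ 1.7600, v(3.9375) ≈ 1.7813.
Sum = Δt · [v(3.0625) + v(3.1875) + v(3.3125) + ...].
Sum ≈ 1.7034.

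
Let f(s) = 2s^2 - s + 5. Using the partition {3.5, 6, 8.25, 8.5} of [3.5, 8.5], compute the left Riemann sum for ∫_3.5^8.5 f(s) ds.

Subinterval widths: 2.5, 2.25, 0.25.
Left endpoints: 3.5, 6, 8.25.
f(3.5) = 26, f(6) = 71, f(8.25) = 132.875.
Sum = Σ Δs_i · f(s_i).
Sum = 257.96875.

257.96875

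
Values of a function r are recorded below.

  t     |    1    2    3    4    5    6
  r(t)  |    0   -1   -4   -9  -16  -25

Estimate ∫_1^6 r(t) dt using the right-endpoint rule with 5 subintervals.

Δt = 1.
Sum = 1·[(-1) + (-4) + (-9) + (-16) + (-25)] = -55.

-55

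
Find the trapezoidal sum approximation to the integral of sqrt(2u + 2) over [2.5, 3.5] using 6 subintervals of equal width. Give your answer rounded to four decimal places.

Δu = (3.5 − 2.5)/6 = 1/6.
f(2.5) ≈ 2.6458, f(8/3) ≈ 2.7080, f(17/6) ≈ 2.7689, f(3) ≈ 2.8284, f(19/6) ≈ 2.8868, f(10/3) ≈ 2.9439, f(3.5) ≈ 3.0000.
T_6 = (Δu/2)·[f(u_0) + 2f(u_1) + ... + 2f(u_{5}) + f(u_6)].
Sum ≈ 2.8265.

2.8265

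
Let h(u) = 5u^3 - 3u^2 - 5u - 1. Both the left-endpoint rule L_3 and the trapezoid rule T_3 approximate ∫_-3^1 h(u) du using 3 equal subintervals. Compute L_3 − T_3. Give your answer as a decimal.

-96

L_3 ≈ -229.333333.
T_3 ≈ -133.333333.
L_3 − T_3 = -96.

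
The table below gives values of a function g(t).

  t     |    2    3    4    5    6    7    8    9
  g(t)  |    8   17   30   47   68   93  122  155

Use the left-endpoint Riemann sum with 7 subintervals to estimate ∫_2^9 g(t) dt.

Δt = 1.
Sum = 1·[8 + 17 + 30 + 47 + 68 + 93 + 122] = 385.

385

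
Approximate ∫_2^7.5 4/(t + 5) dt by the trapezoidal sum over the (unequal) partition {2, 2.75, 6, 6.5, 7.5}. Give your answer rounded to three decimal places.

Subinterval widths: 0.75, 3.25, 0.5, 1.
f(2) = 4/7, f(2.75) = 16/31, f(6) = 4/11, f(6.5) = 8/23, f(7.5) = 0.32.
On each subinterval the trapezoid contributes (Δt_i/2)·[f(t_{i-1}) + f(t_i)].
Sum ≈ 2.349.

2.349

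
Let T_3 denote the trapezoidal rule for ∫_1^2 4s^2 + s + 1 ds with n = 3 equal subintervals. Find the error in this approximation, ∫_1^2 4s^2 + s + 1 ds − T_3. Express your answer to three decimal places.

Exact integral: ∫_1^2 f(s) ds ≈ 11.83333.
T_3 ≈ 11.90741.
Error ≈ 11.83333 − 11.90741 ≈ -0.074.

-0.074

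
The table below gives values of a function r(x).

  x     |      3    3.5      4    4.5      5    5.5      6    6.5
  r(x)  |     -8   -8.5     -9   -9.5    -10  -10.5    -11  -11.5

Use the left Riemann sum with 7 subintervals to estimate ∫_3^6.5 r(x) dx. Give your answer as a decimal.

Δx = 0.5.
Sum = 0.5·[(-8) + (-8.5) + (-9) + (-9.5) + (-10) + (-10.5) + (-11)] = -33.25.

-33.25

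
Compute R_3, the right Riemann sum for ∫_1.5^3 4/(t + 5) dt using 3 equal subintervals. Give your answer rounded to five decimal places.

Δt = (3 − 1.5)/3 = 0.5.
Right endpoints: 2, 2.5, 3.
f(2) = 4/7, f(2.5) = 8/15, f(3) = 0.5.
Sum = Δt · [f(2) + f(2.5) + f(3)].
Sum ≈ 0.80238.

0.80238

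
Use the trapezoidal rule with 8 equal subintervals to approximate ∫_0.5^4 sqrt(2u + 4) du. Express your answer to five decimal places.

Δu = (4 − 0.5)/8 = 0.4375.
f(0.5) ≈ 2.23607, f(0.9375) ≈ 2.42384, f(1.375) ≈ 2.59808, f(1.8125) ≈ 2.76134, f(2.25) ≈ 2.91548, f(2.6875) ≈ 3.06186, f(3.125) ≈ 3.20156, f(3.5625) ≈ 3.33542, f(4) ≈ 3.46410.
T_8 = (Δu/2)·[f(u_0) + 2f(u_1) + ... + 2f(u_{7}) + f(u_8)].
Sum ≈ 10.12710.

10.12710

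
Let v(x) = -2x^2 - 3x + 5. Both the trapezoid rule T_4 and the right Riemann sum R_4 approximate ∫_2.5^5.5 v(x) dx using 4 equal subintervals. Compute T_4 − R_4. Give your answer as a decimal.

T_4 = -122.0625.
R_4 = -143.4375.
T_4 − R_4 = 21.375.

21.375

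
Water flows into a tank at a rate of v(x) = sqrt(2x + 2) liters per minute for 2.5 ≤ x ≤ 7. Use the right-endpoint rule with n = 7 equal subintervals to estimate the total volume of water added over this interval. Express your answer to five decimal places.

15.59081

Δx = (7 − 2.5)/7 = 9/14.
Right endpoints: 22/7, 53/14, 31/7, 71/14, 40/7, 89/14, 7.
v(22/7) ≈ 2.87849, v(53/14) ≈ 3.09377, v(31/7) ≈ 3.29502, v(71/14) ≈ 3.48466, v(40/7) ≈ 3.66450, v(89/14) ≈ 3.83592, v(7) ≈ 4.00000.
Sum = Δx · [v(22/7) + v(53/14) + v(31/7) + ...].
Sum ≈ 15.59081.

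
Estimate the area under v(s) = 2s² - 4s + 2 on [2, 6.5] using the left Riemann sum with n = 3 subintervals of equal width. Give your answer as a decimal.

Δs = (6.5 − 2)/3 = 1.5.
Left endpoints: 2, 3.5, 5.
v(2) = 2, v(3.5) = 12.5, v(5) = 32.
Sum = Δs · [v(2) + v(3.5) + v(5)].
Sum = 69.75.

69.75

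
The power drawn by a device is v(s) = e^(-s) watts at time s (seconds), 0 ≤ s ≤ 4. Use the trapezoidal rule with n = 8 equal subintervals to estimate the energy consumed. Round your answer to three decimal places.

1.002

Δs = (4 − 0)/8 = 0.5.
v(0) ≈ 1.000, v(0.5) ≈ 0.607, v(1) ≈ 0.368, v(1.5) ≈ 0.223, v(2) ≈ 0.135, v(2.5) ≈ 0.082, v(3) ≈ 0.050, v(3.5) ≈ 0.030, v(4) ≈ 0.018.
T_8 = (Δs/2)·[v(s_0) + 2v(s_1) + ... + 2v(s_{7}) + v(s_8)].
Sum ≈ 1.002.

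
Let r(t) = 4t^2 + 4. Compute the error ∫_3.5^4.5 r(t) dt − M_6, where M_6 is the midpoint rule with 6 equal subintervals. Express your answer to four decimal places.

Exact integral: ∫_3.5^4.5 r(t) dt ≈ 68.333333.
M_6 ≈ 68.324074.
Error ≈ 68.333333 − 68.324074 ≈ 0.0093.

0.0093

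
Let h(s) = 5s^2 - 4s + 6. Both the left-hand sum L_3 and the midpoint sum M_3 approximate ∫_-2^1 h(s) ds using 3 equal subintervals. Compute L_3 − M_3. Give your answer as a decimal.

17.25

L_3 = 55.
M_3 = 37.75.
L_3 − M_3 = 17.25.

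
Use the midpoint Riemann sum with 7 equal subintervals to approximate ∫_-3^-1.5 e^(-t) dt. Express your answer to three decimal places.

15.574

Δt = (-1.5 − (-3))/7 = 3/14.
Midpoints: -81/28, -75/28, -69/28, -2.25, -57/28, -51/28, -45/28.
f(-81/28) ≈ 18.045, f(-75/28) ≈ 14.564, f(-69/28) ≈ 11.755, f(-2.25) ≈ 9.488, f(-57/28) ≈ 7.658, f(-51/28) ≈ 6.181, f(-45/28) ≈ 4.989.
Sum = Δt · [f(-81/28) + f(-75/28) + f(-69/28) + ...].
Sum ≈ 15.574.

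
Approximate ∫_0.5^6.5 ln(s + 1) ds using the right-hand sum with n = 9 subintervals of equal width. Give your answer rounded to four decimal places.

9.0205

Δs = (6.5 − 0.5)/9 = 2/3.
Right endpoints: 7/6, 11/6, 2.5, 19/6, 23/6, 4.5, 31/6, 35/6, 6.5.
f(7/6) ≈ 0.7732, f(11/6) ≈ 1.0415, f(2.5) ≈ 1.2528, f(19/6) ≈ 1.4271, f(23/6) ≈ 1.5755, f(4.5) ≈ 1.7047, f(31/6) ≈ 1.8192, f(35/6) ≈ 1.9218, f(6.5) ≈ 2.0149.
Sum = Δs · [f(7/6) + f(11/6) + f(2.5) + ...].
Sum ≈ 9.0205.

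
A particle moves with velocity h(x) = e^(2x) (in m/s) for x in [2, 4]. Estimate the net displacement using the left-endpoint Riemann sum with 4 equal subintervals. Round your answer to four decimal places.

Δx = (4 − 2)/4 = 0.5.
Left endpoints: 2, 2.5, 3, 3.5.
h(2) ≈ 54.5982, h(2.5) ≈ 148.4132, h(3) ≈ 403.4288, h(3.5) ≈ 1096.6332.
Sum = Δx · [h(2) + h(2.5) + h(3) + h(3.5)].
Sum ≈ 851.5366.

851.5366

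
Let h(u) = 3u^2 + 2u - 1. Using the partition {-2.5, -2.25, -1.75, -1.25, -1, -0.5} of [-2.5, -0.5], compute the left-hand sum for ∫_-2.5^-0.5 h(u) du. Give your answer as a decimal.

10.671875

Subinterval widths: 0.25, 0.5, 0.5, 0.25, 0.5.
Left endpoints: -2.5, -2.25, -1.75, -1.25, -1.
h(-2.5) = 12.75, h(-2.25) = 9.6875, h(-1.75) = 4.6875, h(-1.25) = 1.1875, h(-1) = 0.
Sum = Σ Δu_i · h(u_i).
Sum = 10.671875.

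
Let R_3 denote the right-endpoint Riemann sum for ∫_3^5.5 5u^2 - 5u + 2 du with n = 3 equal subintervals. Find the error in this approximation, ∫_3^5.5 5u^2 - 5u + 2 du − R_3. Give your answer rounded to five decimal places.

Exact integral: ∫_3^5.5 f(u) du ≈ 184.1666667.
R_3 ≈ 224.6759259.
Error ≈ 184.1666667 − 224.6759259 ≈ -40.50926.

-40.50926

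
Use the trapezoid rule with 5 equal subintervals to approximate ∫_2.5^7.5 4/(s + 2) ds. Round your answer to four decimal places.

3.0015

Δs = (7.5 − 2.5)/5 = 1.
f(2.5) = 8/9, f(3.5) = 8/11, f(4.5) = 8/13, f(5.5) = 8/15, f(6.5) = 8/17, f(7.5) = 8/19.
T_5 = (Δs/2)·[f(s_0) + 2f(s_1) + ... + 2f(s_{4}) + f(s_5)].
Sum ≈ 3.0015.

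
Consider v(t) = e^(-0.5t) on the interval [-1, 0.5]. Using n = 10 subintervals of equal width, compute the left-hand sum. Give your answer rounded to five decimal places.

Δt = (0.5 − (-1))/10 = 0.15.
Left endpoints: -1, -0.85, -0.7, -0.55, -0.4, -0.25, -0.1, 0.05, 0.2, 0.35.
v(-1) ≈ 1.64872, v(-0.85) ≈ 1.52959, v(-0.7) ≈ 1.41907, v(-0.55) ≈ 1.31653, v(-0.4) ≈ 1.22140, v(-0.25) ≈ 1.13315, v(-0.1) ≈ 1.05127, v(0.05) ≈ 0.97531, v(0.2) ≈ 0.90484, v(0.35) ≈ 0.83946.
Sum = Δt · [v(-1) + v(-0.85) + v(-0.7) + ...].
Sum ≈ 1.80590.

1.80590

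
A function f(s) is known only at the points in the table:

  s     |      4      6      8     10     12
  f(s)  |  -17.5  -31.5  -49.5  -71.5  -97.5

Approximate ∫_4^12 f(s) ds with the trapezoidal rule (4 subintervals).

-420

Δs = 2.
T_4 = (2/2)·[(-17.5) + 2·(-31.5) + 2·(-49.5) + 2·(-71.5) + (-97.5)] = -420.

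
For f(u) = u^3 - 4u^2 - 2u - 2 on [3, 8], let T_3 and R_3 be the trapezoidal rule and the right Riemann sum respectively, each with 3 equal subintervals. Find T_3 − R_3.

T_3 ≈ 321.01851852.
R_3 ≈ 533.51851852.
T_3 − R_3 = -212.5.

-212.5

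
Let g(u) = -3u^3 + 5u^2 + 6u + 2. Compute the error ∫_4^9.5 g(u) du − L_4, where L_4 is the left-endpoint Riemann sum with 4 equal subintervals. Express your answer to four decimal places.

-1261.7952

Exact integral: ∫_4^9.5 g(u) du ≈ -4360.755208.
L_4 ≈ -3098.959961.
Error ≈ -4360.755208 − (-3098.959961) ≈ -1261.7952.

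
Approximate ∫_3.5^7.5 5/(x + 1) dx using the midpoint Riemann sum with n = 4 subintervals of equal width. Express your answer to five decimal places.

3.17262

Δx = (7.5 − 3.5)/4 = 1.
Midpoints: 4, 5, 6, 7.
f(4) = 1, f(5) = 5/6, f(6) = 5/7, f(7) = 0.625.
Sum = Δx · [f(4) + f(5) + f(6) + f(7)].
Sum ≈ 3.17262.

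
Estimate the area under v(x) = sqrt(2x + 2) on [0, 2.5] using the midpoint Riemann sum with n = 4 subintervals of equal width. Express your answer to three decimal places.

Δx = (2.5 − 0)/4 = 0.625.
Midpoints: 0.3125, 0.9375, 1.5625, 2.1875.
v(0.3125) ≈ 1.620, v(0.9375) ≈ 1.969, v(1.5625) ≈ 2.264, v(2.1875) ≈ 2.525.
Sum = Δx · [v(0.3125) + v(0.9375) + v(1.5625) + v(2.1875)].
Sum ≈ 5.236.

5.236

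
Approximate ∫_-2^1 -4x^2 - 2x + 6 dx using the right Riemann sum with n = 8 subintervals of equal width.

Δx = (1 − (-2))/8 = 0.375.
Right endpoints: -1.625, -1.25, -0.875, -0.5, -0.125, 0.25, 0.625, 1.
f(-1.625) = -1.3125, f(-1.25) = 2.25, f(-0.875) = 4.6875, f(-0.5) = 6, f(-0.125) = 6.1875, f(0.25) = 5.25, f(0.625) = 3.1875, f(1) = 0.
Sum = Δx · [f(-1.625) + f(-1.25) + f(-0.875) + ...].
Sum = 9.84375.

9.84375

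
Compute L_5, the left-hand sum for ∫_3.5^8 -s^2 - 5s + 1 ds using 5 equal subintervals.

-248.445

Δs = (8 − 3.5)/5 = 0.9.
Left endpoints: 3.5, 4.4, 5.3, 6.2, 7.1.
f(3.5) = -28.75, f(4.4) = -40.36, f(5.3) = -53.59, f(6.2) = -68.44, f(7.1) = -84.91.
Sum = Δs · [f(3.5) + f(4.4) + f(5.3) + f(6.2) + f(7.1)].
Sum = -248.445.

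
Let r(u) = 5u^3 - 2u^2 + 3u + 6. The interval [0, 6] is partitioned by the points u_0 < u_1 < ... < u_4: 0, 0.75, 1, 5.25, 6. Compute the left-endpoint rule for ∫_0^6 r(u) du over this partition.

Subinterval widths: 0.75, 0.25, 4.25, 0.75.
Left endpoints: 0, 0.75, 1, 5.25.
r(0) = 6, r(0.75) = 9.234375, r(1) = 12, r(5.25) = 690.140625.
Sum = Σ Δu_i · r(u_i).
Sum = 575.4140625.

575.4140625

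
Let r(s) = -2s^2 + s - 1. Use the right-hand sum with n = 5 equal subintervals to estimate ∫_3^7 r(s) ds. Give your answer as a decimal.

-225.92

Δs = (7 − 3)/5 = 0.8.
Right endpoints: 3.8, 4.6, 5.4, 6.2, 7.
r(3.8) = -26.08, r(4.6) = -38.72, r(5.4) = -53.92, r(6.2) = -71.68, r(7) = -92.
Sum = Δs · [r(3.8) + r(4.6) + r(5.4) + r(6.2) + r(7)].
Sum = -225.92.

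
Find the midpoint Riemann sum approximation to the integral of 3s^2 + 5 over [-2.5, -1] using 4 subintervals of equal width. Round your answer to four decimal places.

Δs = (-1 − (-2.5))/4 = 0.375.
Midpoints: -2.3125, -1.9375, -1.5625, -1.1875.
f(-2.3125) = 21.04296875, f(-1.9375) = 16.26171875, f(-1.5625) = 12.32421875, f(-1.1875) = 9.23046875.
Sum = Δs · [f(-2.3125) + f(-1.9375) + f(-1.5625) + f(-1.1875)].
Sum ≈ 22.0723.

22.0723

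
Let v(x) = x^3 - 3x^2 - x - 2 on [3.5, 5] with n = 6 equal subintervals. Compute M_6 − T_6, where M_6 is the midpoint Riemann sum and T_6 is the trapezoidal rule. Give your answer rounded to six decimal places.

M_6 ≈ 27.15820312.
T_6 = 27.38671875.
M_6 − T_6 ≈ -0.228516.

-0.228516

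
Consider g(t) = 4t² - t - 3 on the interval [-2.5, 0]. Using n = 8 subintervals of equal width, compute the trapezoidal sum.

Δt = (0 − (-2.5))/8 = 0.3125.
g(-2.5) = 24.5, g(-2.1875) = 18.328125, g(-1.875) = 12.9375, g(-1.5625) = 8.328125, g(-1.25) = 4.5, g(-0.9375) = 1.453125, g(-0.625) = -0.8125, g(-0.3125) = -2.296875, g(0) = -3.
T_8 = (Δt/2)·[g(t_0) + 2g(t_1) + ... + 2g(t_{7}) + g(t_8)].
Sum = 16.62109375.

16.62109375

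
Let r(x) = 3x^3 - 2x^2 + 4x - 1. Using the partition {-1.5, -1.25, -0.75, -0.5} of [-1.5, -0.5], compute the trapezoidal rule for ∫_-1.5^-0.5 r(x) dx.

Subinterval widths: 0.25, 0.5, 0.25.
r(-1.5) = -21.625, r(-1.25) = -14.984375, r(-0.75) = -6.390625, r(-0.5) = -3.875.
On each subinterval the trapezoid contributes (Δx_i/2)·[r(x_{i-1}) + r(x_i)].
Sum = -11.203125.

-11.203125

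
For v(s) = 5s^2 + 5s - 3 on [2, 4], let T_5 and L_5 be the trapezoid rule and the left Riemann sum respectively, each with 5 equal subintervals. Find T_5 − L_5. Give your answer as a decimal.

14

T_5 = 117.6.
L_5 = 103.6.
T_5 − L_5 = 14.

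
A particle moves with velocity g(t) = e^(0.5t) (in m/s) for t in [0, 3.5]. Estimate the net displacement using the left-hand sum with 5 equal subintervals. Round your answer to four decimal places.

7.9420

Δt = (3.5 − 0)/5 = 0.7.
Left endpoints: 0, 0.7, 1.4, 2.1, 2.8.
g(0) ≈ 1.0000, g(0.7) ≈ 1.4191, g(1.4) ≈ 2.0138, g(2.1) ≈ 2.8577, g(2.8) ≈ 4.0552.
Sum = Δt · [g(0) + g(0.7) + g(1.4) + g(2.1) + g(2.8)].
Sum ≈ 7.9420.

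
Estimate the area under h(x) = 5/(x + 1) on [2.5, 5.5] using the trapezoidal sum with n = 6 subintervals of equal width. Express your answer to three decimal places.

3.101

Δx = (5.5 − 2.5)/6 = 0.5.
h(2.5) = 10/7, h(3) = 1.25, h(3.5) = 10/9, h(4) = 1, h(4.5) = 10/11, h(5) = 5/6, h(5.5) = 10/13.
T_6 = (Δx/2)·[h(x_0) + 2h(x_1) + ... + 2h(x_{5}) + h(x_6)].
Sum ≈ 3.101.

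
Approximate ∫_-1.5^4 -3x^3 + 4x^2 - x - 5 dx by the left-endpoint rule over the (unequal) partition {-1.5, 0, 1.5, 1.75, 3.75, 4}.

Subinterval widths: 1.5, 1.5, 0.25, 2, 0.25.
Left endpoints: -1.5, 0, 1.5, 1.75, 3.75.
f(-1.5) = 15.625, f(0) = -5, f(1.5) = -7.625, f(1.75) = -10.578125, f(3.75) = -110.703125.
Sum = Σ Δx_i · f(x_i).
Sum = -34.80078125.

-34.80078125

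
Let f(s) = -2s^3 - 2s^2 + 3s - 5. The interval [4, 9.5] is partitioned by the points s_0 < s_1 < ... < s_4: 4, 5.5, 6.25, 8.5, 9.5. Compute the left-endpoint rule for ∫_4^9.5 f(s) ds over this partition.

Subinterval widths: 1.5, 0.75, 2.25, 1.
Left endpoints: 4, 5.5, 6.25, 8.5.
f(4) = -153, f(5.5) = -381.75, f(6.25) = -552.65625, f(8.5) = -1352.25.
Sum = Σ Δs_i · f(s_i).
Sum = -3111.5390625.

-3111.5390625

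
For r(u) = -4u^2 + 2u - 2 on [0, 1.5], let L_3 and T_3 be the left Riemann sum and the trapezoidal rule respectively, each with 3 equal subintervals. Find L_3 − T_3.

1.5

L_3 = -4.
T_3 = -5.5.
L_3 − T_3 = 1.5.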